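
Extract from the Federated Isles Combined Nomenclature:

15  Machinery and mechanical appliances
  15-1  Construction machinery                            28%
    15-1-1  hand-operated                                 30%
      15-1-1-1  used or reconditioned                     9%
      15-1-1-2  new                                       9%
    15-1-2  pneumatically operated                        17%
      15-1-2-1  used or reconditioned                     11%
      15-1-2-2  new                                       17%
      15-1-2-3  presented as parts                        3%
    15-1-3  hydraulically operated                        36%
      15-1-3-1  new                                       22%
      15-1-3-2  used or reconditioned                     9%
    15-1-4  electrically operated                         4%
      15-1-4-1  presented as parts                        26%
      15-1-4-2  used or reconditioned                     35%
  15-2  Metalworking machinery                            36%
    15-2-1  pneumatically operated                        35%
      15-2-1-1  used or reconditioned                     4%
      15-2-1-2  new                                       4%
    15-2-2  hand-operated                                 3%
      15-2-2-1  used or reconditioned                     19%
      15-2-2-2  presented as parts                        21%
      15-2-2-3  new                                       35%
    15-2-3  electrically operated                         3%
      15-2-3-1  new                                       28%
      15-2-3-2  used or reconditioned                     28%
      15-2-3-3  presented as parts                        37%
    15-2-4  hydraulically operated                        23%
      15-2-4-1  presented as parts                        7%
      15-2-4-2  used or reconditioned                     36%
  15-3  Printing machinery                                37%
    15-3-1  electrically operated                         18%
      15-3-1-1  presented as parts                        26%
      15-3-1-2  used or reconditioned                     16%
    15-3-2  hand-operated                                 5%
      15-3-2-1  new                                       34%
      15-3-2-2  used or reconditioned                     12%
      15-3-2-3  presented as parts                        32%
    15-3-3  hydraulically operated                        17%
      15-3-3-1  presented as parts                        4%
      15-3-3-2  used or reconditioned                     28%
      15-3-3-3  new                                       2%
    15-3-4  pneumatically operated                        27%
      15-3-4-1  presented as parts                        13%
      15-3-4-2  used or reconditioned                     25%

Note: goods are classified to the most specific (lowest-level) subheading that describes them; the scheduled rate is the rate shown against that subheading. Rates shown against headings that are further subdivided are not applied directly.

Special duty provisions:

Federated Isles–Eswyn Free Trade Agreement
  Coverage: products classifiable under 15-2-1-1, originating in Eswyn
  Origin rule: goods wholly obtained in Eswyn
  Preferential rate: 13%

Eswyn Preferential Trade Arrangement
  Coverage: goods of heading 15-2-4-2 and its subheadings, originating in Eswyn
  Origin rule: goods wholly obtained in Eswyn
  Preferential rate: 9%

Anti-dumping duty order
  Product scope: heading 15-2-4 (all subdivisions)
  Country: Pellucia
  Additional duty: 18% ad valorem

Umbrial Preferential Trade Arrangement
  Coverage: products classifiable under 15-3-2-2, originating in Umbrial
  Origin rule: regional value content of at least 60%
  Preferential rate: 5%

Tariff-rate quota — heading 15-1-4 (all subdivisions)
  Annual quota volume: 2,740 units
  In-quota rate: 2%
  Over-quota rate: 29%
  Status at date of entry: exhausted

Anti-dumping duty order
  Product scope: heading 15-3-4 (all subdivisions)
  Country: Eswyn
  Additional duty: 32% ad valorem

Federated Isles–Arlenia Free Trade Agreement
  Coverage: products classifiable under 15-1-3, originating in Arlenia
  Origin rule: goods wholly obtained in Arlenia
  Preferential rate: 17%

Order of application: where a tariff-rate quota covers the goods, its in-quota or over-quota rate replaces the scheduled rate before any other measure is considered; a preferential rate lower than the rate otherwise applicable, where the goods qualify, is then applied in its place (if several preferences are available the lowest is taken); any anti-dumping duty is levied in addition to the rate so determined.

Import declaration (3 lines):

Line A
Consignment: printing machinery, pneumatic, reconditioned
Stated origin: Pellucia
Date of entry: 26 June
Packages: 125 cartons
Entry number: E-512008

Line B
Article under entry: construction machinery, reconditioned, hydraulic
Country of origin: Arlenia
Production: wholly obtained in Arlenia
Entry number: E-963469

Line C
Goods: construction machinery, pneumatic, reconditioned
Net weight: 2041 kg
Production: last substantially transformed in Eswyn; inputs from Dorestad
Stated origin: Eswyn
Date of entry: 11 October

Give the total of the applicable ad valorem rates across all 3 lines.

Line A: printing → 15-3; pneumatic → 15-3-4; reconditioned → 15-3-4-2. Scheduled 25%. No special measure applies. → 25%.
Line B: construction → 15-1; hydraulic → 15-1-3; reconditioned → 15-1-3-2. Scheduled 9%. Arlenia agreement on 15-1-3: wholly obtained → 17% available; preference 17% not lower than 9% → no reduction. → 9%.
Line C: construction → 15-1; pneumatic → 15-1-2; reconditioned → 15-1-2-1. Scheduled 11%. Eswyn agreement on 15-2-1-1: 15-1-2-1 not covered; Eswyn agreement on 15-2-4-2: 15-1-2-1 not covered. → 11%.
Sum: 25% + 9% + 11% = 45%.

45%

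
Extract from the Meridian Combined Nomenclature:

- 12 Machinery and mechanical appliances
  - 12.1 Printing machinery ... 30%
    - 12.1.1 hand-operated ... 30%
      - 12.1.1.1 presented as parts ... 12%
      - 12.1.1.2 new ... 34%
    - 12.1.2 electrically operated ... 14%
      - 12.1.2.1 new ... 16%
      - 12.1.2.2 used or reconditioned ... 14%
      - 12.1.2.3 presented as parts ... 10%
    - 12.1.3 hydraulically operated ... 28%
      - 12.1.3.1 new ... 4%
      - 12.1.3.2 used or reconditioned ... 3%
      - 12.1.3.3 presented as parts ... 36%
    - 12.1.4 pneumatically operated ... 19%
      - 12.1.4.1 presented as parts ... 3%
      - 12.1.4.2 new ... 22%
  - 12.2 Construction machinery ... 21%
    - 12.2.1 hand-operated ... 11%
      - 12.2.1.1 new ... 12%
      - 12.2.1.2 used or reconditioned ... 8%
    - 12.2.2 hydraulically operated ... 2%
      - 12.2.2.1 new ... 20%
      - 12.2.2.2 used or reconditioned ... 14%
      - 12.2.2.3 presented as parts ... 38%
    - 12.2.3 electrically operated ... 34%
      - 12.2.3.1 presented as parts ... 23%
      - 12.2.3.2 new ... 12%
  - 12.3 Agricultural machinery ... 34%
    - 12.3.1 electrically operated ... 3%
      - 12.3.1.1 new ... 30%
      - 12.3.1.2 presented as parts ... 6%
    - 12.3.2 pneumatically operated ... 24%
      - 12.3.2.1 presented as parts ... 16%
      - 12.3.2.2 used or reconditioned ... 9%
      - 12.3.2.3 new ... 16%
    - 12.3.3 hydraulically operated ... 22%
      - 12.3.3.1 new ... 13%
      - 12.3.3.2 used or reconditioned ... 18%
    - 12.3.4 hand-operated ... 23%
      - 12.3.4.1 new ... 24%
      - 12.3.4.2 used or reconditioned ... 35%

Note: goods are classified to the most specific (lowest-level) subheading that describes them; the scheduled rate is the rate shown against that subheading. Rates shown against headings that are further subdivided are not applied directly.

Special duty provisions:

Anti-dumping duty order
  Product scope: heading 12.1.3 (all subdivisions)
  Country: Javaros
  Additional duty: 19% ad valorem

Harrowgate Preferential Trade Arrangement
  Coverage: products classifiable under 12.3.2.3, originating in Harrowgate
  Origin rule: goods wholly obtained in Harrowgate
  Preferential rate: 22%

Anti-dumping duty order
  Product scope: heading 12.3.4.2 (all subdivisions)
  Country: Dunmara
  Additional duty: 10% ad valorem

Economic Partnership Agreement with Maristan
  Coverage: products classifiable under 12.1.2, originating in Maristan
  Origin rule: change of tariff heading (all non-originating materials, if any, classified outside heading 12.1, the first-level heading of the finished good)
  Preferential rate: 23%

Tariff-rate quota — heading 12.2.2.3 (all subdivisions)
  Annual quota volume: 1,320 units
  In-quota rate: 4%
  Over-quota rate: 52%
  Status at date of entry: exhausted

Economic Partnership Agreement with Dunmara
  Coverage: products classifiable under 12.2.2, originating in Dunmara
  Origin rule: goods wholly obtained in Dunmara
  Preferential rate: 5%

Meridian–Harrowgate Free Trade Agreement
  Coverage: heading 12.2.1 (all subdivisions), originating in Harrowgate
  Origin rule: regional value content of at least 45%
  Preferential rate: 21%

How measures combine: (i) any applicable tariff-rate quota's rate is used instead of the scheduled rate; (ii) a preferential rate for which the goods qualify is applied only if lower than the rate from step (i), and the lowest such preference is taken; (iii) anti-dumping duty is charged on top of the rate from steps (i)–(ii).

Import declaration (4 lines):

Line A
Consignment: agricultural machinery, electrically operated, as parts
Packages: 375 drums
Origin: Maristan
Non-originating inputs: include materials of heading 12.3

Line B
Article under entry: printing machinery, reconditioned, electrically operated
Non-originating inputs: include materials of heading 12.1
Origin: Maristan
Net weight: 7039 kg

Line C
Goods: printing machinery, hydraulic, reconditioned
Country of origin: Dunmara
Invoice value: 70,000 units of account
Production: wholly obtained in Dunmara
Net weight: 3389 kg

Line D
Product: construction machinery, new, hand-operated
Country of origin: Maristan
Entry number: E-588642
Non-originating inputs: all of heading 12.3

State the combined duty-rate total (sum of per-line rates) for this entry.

Line A: agricultural → 12.3; electrically operated → 12.3.1; as parts → 12.3.1.2. Scheduled 6%. Maristan agreement on 12.1.2: 12.3.1.2 not covered. → 6%.
Line B: printing → 12.1; electrically operated → 12.1.2; reconditioned → 12.1.2.2. Scheduled 14%. Maristan agreement on 12.1.2: CTH not met. → 14%.
Line C: printing → 12.1; hydraulic → 12.1.3; reconditioned → 12.1.3.2. Scheduled 3%. Dunmara agreement on 12.2.2: 12.1.3.2 not covered. → 3%.
Line D: construction → 12.2; hand-operated → 12.2.1; new → 12.2.1.1. Scheduled 12%. Maristan agreement on 12.1.2: 12.2.1.1 not covered. → 12%.
Sum: 6% + 14% + 3% + 12% = 35%.

35%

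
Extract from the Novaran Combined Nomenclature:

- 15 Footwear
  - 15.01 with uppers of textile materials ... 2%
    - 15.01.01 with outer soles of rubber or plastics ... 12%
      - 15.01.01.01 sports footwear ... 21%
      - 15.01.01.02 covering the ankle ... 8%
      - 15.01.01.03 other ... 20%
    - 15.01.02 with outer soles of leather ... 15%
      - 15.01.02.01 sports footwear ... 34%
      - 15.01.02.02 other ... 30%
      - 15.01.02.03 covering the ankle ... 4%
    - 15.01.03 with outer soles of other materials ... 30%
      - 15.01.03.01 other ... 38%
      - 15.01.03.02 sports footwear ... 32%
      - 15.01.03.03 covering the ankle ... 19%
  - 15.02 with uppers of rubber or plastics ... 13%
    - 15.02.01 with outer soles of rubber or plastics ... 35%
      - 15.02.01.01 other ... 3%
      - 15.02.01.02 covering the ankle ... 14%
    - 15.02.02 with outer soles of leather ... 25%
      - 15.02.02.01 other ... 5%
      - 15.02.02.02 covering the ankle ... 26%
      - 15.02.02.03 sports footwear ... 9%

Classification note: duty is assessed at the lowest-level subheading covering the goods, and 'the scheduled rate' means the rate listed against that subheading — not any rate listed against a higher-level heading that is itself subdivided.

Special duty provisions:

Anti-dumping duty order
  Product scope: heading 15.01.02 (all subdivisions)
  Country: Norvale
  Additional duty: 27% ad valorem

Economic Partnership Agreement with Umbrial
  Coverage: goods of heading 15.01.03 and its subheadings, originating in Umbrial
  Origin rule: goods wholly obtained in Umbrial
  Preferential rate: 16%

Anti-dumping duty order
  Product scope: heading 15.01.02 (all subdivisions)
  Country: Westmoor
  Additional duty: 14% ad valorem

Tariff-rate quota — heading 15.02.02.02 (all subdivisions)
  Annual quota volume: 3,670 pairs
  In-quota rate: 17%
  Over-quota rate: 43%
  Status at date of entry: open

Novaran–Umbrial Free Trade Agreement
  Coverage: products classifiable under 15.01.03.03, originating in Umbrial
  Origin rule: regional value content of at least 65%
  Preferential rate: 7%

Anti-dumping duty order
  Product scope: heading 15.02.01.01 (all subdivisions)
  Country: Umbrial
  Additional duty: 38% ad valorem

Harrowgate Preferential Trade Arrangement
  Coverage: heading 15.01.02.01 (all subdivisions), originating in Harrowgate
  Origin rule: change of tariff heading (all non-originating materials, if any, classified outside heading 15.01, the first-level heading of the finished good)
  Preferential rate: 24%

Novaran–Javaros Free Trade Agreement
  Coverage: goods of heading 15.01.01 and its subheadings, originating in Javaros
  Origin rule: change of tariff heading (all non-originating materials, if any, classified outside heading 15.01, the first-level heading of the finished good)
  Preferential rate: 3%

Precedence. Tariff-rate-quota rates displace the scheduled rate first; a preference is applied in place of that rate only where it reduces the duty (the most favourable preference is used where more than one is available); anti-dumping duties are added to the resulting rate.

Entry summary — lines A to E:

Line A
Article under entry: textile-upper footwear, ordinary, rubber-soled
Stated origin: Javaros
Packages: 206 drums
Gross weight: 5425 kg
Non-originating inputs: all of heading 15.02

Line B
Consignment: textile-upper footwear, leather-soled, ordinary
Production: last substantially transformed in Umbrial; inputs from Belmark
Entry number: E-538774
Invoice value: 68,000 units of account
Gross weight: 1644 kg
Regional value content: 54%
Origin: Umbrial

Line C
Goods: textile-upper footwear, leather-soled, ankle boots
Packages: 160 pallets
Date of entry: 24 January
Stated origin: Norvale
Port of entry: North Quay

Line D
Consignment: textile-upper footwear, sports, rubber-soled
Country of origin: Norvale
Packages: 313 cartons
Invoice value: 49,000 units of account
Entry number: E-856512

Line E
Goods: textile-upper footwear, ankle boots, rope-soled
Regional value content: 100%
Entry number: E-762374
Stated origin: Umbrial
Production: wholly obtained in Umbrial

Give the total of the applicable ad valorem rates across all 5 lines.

92%

Line A: textile-upper → 15.01; rubber-soled → 15.01.01; ordinary → 15.01.01.03. Scheduled 20%. Javaros agreement on 15.01.01: CTH met → 3% available; preferential 3%. → 3%.
Line B: textile-upper → 15.01; leather-soled → 15.01.02; ordinary → 15.01.02.02. Scheduled 30%. Umbrial agreement on 15.01.03: 15.01.02.02 not covered; Umbrial agreement on 15.01.03.03: 15.01.02.02 not covered. → 30%.
Line C: textile-upper → 15.01; leather-soled → 15.01.02; ankle boots → 15.01.02.03. Scheduled 4%. anti-dumping (Norvale, 15.01.02): +27%; total 4% + 27% = 31%. → 31%.
Line D: textile-upper → 15.01; rubber-soled → 15.01.01; sports → 15.01.01.01. Scheduled 21%. No special measure applies. → 21%.
Line E: textile-upper → 15.01; rope-soled → 15.01.03; ankle boots → 15.01.03.03. Scheduled 19%. Umbrial agreement on 15.01.03: wholly obtained → 16% available; Umbrial agreement on 15.01.03.03: RVC ≥ 65% → 7% available; preferential 7%. → 7%.
Sum: 3% + 30% + 31% + 21% + 7% = 92%.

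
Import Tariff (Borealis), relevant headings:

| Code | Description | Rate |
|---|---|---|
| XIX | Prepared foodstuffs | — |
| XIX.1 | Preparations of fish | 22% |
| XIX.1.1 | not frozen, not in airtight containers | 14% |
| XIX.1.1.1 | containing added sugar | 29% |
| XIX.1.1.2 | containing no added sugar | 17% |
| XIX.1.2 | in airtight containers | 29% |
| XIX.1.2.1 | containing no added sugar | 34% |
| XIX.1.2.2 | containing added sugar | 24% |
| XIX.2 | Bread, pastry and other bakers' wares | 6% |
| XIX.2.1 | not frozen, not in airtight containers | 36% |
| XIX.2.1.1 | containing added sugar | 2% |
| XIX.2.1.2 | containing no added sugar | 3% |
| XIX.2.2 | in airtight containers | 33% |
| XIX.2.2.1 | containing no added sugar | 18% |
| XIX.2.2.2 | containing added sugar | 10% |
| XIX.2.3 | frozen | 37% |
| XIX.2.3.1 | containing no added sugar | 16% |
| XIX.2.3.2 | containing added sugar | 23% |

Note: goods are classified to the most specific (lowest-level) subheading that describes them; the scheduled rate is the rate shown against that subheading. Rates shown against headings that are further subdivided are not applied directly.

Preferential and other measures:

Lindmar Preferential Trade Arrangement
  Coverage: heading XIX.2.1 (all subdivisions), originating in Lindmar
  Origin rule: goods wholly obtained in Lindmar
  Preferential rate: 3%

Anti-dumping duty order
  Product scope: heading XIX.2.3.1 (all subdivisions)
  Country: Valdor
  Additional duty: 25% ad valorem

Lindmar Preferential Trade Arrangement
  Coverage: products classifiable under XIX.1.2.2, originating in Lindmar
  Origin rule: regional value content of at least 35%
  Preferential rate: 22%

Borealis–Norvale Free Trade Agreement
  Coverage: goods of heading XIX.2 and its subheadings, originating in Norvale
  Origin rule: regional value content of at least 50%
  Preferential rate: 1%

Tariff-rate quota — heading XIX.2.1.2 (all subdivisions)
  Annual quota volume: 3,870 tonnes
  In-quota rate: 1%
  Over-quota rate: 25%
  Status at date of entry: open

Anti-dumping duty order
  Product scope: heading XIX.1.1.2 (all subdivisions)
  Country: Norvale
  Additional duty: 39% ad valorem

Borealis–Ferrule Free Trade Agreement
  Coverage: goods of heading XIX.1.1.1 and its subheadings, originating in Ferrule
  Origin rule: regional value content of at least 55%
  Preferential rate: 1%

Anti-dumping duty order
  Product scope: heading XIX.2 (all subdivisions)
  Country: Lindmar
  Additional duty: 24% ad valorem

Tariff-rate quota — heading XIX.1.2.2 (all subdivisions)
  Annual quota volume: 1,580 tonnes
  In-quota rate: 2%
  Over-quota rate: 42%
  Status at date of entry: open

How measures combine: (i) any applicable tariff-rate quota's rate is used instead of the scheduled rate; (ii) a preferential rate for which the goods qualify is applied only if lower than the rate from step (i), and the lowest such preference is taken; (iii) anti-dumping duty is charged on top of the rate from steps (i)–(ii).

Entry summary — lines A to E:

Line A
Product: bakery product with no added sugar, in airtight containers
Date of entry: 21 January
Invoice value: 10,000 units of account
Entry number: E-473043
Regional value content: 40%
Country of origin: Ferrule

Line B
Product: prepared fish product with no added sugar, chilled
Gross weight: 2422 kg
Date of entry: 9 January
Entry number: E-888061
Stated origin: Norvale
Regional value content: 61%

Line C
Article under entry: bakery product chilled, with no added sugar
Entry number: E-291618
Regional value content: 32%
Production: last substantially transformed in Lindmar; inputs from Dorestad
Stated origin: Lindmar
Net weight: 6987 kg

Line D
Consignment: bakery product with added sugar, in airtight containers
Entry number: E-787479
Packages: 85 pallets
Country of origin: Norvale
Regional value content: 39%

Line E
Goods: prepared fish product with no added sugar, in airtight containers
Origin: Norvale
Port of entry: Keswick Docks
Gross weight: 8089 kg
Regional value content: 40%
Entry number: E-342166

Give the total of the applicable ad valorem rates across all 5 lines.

Line A: bakery product → XIX.2; in airtight containers → XIX.2.2; with no added sugar → XIX.2.2.1. Scheduled 18%. Ferrule agreement on XIX.1.1.1: XIX.2.2.1 not covered. → 18%.
Line B: prepared fish product → XIX.1; chilled → XIX.1.1; with no added sugar → XIX.1.1.2. Scheduled 17%. Norvale agreement on XIX.2: XIX.1.1.2 not covered; anti-dumping (Norvale, XIX.1.1.2): +39%; total 17% + 39% = 56%. → 56%.
Line C: bakery product → XIX.2; chilled → XIX.2.1; with no added sugar → XIX.2.1.2. Scheduled 3%. quota on XIX.2.1.2 open → in-quota 1%; Lindmar agreement on XIX.2.1: not wholly obtained; Lindmar agreement on XIX.1.2.2: XIX.2.1.2 not covered; anti-dumping (Lindmar, XIX.2): +24%; total 1% + 24% = 25%. → 25%.
Line D: bakery product → XIX.2; in airtight containers → XIX.2.2; with added sugar → XIX.2.2.2. Scheduled 10%. Norvale agreement on XIX.2: RVC < 50%. → 10%.
Line E: prepared fish product → XIX.1; in airtight containers → XIX.1.2; with no added sugar → XIX.1.2.1. Scheduled 34%. Norvale agreement on XIX.2: XIX.1.2.1 not covered. → 34%.
Sum: 18% + 56% + 25% + 10% + 34% = 143%.

143%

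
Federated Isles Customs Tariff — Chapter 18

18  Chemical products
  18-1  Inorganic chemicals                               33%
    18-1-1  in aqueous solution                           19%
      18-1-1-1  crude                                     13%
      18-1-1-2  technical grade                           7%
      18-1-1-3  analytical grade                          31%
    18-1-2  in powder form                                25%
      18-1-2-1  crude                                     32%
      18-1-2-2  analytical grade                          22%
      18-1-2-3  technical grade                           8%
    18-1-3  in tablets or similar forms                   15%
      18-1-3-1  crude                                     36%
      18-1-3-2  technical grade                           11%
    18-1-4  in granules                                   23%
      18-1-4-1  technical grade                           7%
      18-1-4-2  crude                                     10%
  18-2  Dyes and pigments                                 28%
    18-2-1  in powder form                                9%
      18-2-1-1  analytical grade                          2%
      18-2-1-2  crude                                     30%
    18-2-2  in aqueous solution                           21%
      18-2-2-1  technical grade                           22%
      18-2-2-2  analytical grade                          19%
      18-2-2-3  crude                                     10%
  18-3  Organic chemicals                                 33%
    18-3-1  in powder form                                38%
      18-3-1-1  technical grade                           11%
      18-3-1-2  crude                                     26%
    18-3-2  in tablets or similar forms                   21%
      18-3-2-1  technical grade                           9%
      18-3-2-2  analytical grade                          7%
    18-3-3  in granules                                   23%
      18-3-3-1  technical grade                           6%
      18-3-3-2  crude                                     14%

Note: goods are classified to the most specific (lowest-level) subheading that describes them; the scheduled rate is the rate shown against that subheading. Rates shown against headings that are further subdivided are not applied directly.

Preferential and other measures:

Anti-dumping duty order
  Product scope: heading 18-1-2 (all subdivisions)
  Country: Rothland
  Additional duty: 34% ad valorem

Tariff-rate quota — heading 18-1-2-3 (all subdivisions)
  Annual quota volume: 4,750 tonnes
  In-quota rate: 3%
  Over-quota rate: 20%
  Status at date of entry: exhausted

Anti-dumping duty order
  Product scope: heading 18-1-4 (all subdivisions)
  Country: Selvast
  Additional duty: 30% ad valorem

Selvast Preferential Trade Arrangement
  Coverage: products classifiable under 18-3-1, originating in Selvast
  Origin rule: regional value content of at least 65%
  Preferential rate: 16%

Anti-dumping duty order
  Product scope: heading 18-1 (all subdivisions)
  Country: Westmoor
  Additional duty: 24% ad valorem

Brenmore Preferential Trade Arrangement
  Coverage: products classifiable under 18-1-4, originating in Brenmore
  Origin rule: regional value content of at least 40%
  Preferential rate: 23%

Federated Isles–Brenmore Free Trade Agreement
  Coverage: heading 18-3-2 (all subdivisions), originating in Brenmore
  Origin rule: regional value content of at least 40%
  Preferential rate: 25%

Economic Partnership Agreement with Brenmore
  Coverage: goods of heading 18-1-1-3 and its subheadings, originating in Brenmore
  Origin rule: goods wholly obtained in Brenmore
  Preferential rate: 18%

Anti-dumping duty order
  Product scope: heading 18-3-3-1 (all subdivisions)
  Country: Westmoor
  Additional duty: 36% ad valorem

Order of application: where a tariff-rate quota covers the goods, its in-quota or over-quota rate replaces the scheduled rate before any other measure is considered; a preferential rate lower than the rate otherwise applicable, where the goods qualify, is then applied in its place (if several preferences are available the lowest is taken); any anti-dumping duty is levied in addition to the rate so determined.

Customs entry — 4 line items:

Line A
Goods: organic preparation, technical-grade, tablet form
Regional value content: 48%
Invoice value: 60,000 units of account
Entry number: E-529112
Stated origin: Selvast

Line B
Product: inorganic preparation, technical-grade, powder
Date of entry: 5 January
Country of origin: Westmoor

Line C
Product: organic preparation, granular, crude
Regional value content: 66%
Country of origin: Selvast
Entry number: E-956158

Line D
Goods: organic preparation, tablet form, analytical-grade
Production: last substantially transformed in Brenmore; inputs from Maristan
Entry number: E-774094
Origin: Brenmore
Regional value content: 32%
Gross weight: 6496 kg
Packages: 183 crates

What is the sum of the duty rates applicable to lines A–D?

Line A: organic → 18-3; tablet form → 18-3-2; technical-grade → 18-3-2-1. Scheduled 9%. Selvast agreement on 18-3-1: 18-3-2-1 not covered. → 9%.
Line B: inorganic → 18-1; powder → 18-1-2; technical-grade → 18-1-2-3. Scheduled 8%. quota on 18-1-2-3 exhausted → over-quota 20%; anti-dumping (Westmoor, 18-1): +24%; total 20% + 24% = 44%. → 44%.
Line C: organic → 18-3; granular → 18-3-3; crude → 18-3-3-2. Scheduled 14%. Selvast agreement on 18-3-1: 18-3-3-2 not covered. → 14%.
Line D: organic → 18-3; tablet form → 18-3-2; analytical-grade → 18-3-2-2. Scheduled 7%. Brenmore agreement on 18-1-4: 18-3-2-2 not covered; Brenmore agreement on 18-3-2: RVC < 40%; Brenmore agreement on 18-1-1-3: 18-3-2-2 not covered. → 7%.
Sum: 9% + 44% + 14% + 7% = 74%.

74%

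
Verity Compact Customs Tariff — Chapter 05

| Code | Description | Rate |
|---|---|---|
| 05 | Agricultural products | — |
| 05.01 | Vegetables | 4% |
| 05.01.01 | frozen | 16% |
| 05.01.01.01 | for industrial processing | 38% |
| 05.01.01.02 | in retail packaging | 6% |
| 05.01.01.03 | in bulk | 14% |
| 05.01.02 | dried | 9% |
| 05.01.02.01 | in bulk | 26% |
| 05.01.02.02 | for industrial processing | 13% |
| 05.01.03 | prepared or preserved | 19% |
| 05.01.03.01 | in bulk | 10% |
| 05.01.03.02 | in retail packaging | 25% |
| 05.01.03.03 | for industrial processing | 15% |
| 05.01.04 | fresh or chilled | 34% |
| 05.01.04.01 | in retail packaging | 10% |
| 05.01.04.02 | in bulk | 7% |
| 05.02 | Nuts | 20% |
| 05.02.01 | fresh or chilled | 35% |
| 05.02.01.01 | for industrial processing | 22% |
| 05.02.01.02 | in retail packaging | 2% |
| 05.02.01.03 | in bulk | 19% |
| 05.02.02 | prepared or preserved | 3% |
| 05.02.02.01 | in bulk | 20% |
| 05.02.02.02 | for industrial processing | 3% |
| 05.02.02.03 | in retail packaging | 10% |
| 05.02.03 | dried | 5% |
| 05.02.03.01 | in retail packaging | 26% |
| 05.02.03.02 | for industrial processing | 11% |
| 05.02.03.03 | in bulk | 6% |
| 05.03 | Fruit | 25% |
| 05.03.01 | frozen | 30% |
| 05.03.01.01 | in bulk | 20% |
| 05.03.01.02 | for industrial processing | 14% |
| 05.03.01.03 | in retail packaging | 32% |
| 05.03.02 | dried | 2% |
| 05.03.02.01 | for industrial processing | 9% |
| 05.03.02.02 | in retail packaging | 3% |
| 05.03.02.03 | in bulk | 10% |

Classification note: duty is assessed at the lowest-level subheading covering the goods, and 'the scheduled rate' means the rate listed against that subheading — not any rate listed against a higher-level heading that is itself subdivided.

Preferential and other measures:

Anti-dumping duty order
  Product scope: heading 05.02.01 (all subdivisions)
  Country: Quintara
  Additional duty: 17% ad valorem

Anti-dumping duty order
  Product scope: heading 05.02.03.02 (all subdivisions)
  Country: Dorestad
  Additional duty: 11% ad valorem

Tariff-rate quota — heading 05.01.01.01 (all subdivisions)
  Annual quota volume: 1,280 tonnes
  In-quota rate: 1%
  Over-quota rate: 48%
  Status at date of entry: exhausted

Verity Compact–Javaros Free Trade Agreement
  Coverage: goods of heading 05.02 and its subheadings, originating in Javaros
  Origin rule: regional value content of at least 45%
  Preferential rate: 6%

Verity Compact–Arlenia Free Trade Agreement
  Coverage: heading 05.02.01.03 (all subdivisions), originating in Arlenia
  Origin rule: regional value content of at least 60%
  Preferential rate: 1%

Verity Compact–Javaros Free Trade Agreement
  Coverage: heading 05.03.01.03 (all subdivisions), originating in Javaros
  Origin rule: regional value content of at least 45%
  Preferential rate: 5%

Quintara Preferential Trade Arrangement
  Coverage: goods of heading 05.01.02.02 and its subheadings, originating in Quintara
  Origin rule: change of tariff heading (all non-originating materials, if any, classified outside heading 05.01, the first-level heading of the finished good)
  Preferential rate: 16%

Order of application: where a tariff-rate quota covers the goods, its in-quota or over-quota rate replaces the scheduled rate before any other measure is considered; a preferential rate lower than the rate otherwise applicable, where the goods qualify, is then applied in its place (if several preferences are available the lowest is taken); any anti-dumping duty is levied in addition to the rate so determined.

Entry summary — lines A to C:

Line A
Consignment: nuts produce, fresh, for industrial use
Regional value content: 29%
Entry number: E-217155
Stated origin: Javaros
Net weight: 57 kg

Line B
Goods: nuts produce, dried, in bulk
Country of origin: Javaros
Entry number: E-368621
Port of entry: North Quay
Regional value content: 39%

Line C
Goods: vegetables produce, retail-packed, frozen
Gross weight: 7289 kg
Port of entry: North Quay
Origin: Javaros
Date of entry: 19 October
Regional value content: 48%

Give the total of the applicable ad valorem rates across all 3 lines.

34%

Line A: nuts → 05.02; fresh → 05.02.01; for industrial use → 05.02.01.01. Scheduled 22%. Javaros agreement on 05.02: RVC < 45%; Javaros agreement on 05.03.01.03: 05.02.01.01 not covered. → 22%.
Line B: nuts → 05.02; dried → 05.02.03; in bulk → 05.02.03.03. Scheduled 6%. Javaros agreement on 05.02: RVC < 45%; Javaros agreement on 05.03.01.03: 05.02.03.03 not covered. → 6%.
Line C: vegetables → 05.01; frozen → 05.01.01; retail-packed → 05.01.01.02. Scheduled 6%. Javaros agreement on 05.02: 05.01.01.02 not covered; Javaros agreement on 05.03.01.03: 05.01.01.02 not covered. → 6%.
Sum: 22% + 6% + 6% = 34%.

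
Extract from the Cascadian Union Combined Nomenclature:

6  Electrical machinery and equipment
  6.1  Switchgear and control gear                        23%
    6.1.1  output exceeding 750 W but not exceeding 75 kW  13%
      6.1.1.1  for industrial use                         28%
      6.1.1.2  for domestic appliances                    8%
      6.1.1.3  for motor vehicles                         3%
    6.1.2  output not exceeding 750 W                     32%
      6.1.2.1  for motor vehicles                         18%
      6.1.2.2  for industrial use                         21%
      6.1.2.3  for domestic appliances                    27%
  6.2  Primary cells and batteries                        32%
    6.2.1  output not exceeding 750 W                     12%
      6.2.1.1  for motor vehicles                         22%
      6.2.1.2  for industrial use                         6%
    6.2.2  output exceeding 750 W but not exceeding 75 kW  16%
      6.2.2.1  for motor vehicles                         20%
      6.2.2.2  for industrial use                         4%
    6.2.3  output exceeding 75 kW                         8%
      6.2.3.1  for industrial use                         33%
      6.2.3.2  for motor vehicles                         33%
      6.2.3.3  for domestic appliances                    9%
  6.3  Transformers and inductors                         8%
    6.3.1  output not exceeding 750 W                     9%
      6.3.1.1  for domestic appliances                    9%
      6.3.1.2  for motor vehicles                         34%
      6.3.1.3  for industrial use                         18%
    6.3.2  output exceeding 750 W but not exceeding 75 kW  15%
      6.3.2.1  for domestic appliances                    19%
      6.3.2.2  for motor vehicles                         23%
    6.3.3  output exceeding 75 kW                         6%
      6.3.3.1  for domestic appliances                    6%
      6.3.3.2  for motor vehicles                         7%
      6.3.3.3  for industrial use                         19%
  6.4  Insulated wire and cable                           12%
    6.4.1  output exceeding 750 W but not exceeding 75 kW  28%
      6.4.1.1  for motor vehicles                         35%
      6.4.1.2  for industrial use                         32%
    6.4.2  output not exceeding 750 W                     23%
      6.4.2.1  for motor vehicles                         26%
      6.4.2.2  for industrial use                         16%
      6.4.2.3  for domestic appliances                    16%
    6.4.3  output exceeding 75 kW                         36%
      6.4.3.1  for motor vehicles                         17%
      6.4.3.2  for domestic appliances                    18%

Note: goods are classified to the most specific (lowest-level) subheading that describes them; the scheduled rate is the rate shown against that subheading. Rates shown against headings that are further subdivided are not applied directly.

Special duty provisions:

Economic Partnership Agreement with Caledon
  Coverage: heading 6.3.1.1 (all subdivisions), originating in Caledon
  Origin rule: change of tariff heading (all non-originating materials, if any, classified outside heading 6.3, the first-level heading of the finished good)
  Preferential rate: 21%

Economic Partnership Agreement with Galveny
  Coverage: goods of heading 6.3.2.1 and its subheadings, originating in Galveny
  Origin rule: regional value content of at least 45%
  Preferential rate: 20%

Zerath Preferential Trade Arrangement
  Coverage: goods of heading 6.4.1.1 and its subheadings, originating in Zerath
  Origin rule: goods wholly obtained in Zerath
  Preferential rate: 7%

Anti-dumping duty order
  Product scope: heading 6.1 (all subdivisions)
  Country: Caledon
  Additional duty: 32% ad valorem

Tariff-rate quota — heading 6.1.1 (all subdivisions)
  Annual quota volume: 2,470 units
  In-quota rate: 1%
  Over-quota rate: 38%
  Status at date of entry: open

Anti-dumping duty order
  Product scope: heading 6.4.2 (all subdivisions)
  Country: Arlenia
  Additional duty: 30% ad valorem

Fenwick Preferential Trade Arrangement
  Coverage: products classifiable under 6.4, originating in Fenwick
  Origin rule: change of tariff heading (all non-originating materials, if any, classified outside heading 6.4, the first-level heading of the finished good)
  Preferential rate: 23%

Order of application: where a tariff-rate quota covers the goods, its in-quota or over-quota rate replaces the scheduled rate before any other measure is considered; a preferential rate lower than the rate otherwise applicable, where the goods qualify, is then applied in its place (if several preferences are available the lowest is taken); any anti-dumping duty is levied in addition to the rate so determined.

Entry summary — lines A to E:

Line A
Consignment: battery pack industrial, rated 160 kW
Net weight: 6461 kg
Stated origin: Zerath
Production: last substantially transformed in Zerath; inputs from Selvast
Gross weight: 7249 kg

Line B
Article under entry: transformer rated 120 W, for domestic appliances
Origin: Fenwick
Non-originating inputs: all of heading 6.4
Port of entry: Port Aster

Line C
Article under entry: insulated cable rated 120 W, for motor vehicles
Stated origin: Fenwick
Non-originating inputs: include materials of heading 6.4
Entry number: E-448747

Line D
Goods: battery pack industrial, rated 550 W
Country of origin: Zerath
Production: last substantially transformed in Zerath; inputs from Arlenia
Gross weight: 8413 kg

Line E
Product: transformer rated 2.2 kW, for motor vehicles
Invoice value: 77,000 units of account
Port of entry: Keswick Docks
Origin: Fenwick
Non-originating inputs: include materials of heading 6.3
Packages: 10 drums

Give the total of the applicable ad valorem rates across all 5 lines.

97%

Line A: battery pack → 6.2; rated 160 kW → 6.2.3; industrial → 6.2.3.1. Scheduled 33%. Zerath agreement on 6.4.1.1: 6.2.3.1 not covered. → 33%.
Line B: transformer → 6.3; rated 120 W → 6.3.1; for domestic appliances → 6.3.1.1. Scheduled 9%. Fenwick agreement on 6.4: 6.3.1.1 not covered. → 9%.
Line C: insulated cable → 6.4; rated 120 W → 6.4.2; for motor vehicles → 6.4.2.1. Scheduled 26%. Fenwick agreement on 6.4: CTH not met. → 26%.
Line D: battery pack → 6.2; rated 550 W → 6.2.1; industrial → 6.2.1.2. Scheduled 6%. Zerath agreement on 6.4.1.1: 6.2.1.2 not covered. → 6%.
Line E: transformer → 6.3; rated 2.2 kW → 6.3.2; for motor vehicles → 6.3.2.2. Scheduled 23%. Fenwick agreement on 6.4: 6.3.2.2 not covered. → 23%.
Sum: 33% + 9% + 26% + 6% + 23% = 97%.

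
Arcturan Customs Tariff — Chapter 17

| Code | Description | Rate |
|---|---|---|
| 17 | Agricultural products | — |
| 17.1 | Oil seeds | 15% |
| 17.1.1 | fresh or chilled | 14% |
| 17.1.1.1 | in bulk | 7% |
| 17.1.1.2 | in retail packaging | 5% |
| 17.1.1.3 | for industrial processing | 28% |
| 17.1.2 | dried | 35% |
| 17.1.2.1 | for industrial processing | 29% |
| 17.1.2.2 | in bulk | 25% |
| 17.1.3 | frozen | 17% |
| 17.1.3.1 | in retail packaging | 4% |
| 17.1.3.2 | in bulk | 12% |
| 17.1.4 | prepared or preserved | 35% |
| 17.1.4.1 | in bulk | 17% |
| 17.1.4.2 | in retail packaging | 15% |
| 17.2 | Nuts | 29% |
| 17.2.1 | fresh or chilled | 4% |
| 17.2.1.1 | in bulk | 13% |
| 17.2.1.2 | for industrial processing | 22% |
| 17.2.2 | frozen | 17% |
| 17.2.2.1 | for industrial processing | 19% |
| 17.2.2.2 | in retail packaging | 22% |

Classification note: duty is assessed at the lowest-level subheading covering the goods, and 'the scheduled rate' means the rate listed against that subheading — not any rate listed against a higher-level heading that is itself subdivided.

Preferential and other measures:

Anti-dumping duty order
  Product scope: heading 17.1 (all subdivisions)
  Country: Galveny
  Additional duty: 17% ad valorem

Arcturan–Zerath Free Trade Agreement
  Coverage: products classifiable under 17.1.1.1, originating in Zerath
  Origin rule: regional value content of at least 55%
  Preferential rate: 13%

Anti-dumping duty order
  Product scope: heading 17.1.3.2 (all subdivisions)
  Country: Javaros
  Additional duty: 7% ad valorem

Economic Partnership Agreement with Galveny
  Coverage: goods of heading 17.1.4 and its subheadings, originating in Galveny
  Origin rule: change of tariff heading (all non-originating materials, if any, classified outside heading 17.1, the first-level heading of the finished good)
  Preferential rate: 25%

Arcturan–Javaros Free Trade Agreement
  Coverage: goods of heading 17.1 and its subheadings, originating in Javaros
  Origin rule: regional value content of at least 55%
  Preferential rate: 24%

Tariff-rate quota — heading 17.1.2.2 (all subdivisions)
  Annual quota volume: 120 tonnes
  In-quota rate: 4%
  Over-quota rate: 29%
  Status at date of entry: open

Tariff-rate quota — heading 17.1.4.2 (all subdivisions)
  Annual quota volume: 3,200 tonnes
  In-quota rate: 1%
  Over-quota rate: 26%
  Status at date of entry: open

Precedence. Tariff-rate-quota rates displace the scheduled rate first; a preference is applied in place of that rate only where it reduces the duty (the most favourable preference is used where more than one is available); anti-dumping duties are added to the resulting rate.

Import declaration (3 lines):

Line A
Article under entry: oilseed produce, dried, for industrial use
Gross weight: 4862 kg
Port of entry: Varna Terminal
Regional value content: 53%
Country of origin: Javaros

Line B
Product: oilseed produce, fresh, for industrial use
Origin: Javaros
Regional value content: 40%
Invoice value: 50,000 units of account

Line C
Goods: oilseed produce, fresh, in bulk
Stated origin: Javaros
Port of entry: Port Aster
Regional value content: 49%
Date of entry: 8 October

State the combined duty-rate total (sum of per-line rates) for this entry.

64%

Line A: oilseed → 17.1; dried → 17.1.2; for industrial use → 17.1.2.1. Scheduled 29%. Javaros agreement on 17.1: RVC < 55%. → 29%.
Line B: oilseed → 17.1; fresh → 17.1.1; for industrial use → 17.1.1.3. Scheduled 28%. Javaros agreement on 17.1: RVC < 55%. → 28%.
Line C: oilseed → 17.1; fresh → 17.1.1; in bulk → 17.1.1.1. Scheduled 7%. Javaros agreement on 17.1: RVC < 55%. → 7%.
Sum: 29% + 28% + 7% = 64%.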